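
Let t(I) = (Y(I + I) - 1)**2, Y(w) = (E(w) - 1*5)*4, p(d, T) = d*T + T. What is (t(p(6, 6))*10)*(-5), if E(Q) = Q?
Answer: -4961250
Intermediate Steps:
p(d, T) = T + T*d (p(d, T) = T*d + T = T + T*d)
Y(w) = -20 + 4*w (Y(w) = (w - 1*5)*4 = (w - 5)*4 = (-5 + w)*4 = -20 + 4*w)
t(I) = (-21 + 8*I)**2 (t(I) = ((-20 + 4*(I + I)) - 1)**2 = ((-20 + 4*(2*I)) - 1)**2 = ((-20 + 8*I) - 1)**2 = (-21 + 8*I)**2)
(t(p(6, 6))*10)*(-5) = ((-21 + 8*(6*(1 + 6)))**2*10)*(-5) = ((-21 + 8*(6*7))**2*10)*(-5) = ((-21 + 8*42)**2*10)*(-5) = ((-21 + 336)**2*10)*(-5) = (315**2*10)*(-5) = (99225*10)*(-5) = 992250*(-5) = -4961250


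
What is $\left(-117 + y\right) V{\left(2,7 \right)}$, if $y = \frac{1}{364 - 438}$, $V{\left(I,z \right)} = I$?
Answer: $- \frac{8659}{37} \approx -234.03$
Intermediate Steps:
$y = - \frac{1}{74}$ ($y = \frac{1}{-74} = - \frac{1}{74} \approx -0.013514$)
$\left(-117 + y\right) V{\left(2,7 \right)} = \left(-117 - \frac{1}{74}\right) 2 = \left(- \frac{8659}{74}\right) 2 = - \frac{8659}{37}$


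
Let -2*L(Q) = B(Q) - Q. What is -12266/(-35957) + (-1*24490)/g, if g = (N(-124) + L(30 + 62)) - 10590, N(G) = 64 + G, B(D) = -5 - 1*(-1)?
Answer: 16300501/6148647 ≈ 2.6511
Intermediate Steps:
B(D) = -4 (B(D) = -5 + 1 = -4)
L(Q) = 2 + Q/2 (L(Q) = -(-4 - Q)/2 = 2 + Q/2)
g = -10602 (g = ((64 - 124) + (2 + (30 + 62)/2)) - 10590 = (-60 + (2 + (½)*92)) - 10590 = (-60 + (2 + 46)) - 10590 = (-60 + 48) - 10590 = -12 - 10590 = -10602)
-12266/(-35957) + (-1*24490)/g = -12266/(-35957) - 1*24490/(-10602) = -12266*(-1/35957) - 24490*(-1/10602) = 12266/35957 + 395/171 = 16300501/6148647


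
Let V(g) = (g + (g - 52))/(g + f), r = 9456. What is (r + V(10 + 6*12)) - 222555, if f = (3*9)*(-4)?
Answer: -2770343/13 ≈ -2.1310e+5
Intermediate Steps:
f = -108 (f = 27*(-4) = -108)
V(g) = (-52 + 2*g)/(-108 + g) (V(g) = (g + (g - 52))/(g - 108) = (g + (-52 + g))/(-108 + g) = (-52 + 2*g)/(-108 + g))
(r + V(10 + 6*12)) - 222555 = (9456 + 2*(-26 + (10 + 6*12))/(-108 + (10 + 6*12))) - 222555 = (9456 + 2*(-26 + (10 + 72))/(-108 + (10 + 72))) - 222555 = (9456 + 2*(-26 + 82)/(-108 + 82)) - 222555 = (9456 + 2*56/(-26)) - 222555 = (9456 + 2*(-1/26)*56) - 222555 = (9456 - 56/13) - 222555 = 122872/13 - 222555 = -2770343/13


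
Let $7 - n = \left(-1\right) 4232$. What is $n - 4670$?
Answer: $-431$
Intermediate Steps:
$n = 4239$ ($n = 7 - \left(-1\right) 4232 = 7 - -4232 = 7 + 4232 = 4239$)
$n - 4670 = 4239 - 4670 = -431$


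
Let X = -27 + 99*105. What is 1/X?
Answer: 1/10368 ≈ 9.6451e-5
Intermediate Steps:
X = 10368 (X = -27 + 10395 = 10368)
1/X = 1/10368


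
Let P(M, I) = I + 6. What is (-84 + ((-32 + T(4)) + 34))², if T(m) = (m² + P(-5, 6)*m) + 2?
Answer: 256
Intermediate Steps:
P(M, I) = 6 + I
T(m) = 2 + m² + 12*m (T(m) = (m² + (6 + 6)*m) + 2 = (m² + 12*m) + 2 = 2 + m² + 12*m)
(-84 + ((-32 + T(4)) + 34))² = (-84 + ((-32 + (2 + 4² + 12*4)) + 34))² = (-84 + ((-32 + (2 + 16 + 48)) + 34))² = (-84 + ((-32 + 66) + 34))² = (-84 + (34 + 34))² = (-84 + 68)² = (-16)² = 256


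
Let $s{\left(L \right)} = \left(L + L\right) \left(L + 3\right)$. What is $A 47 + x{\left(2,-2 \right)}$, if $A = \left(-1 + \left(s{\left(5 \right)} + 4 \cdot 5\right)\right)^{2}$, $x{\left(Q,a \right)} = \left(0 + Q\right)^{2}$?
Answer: $460651$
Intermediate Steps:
$x{\left(Q,a \right)} = Q^{2}$
$s{\left(L \right)} = 2 L \left(3 + L\right)$
$A = 9801$ ($A = \left(-1 + \left(2 \cdot 5 \left(3 + 5\right) + 4 \cdot 5\right)\right)^{2} = \left(-1 + \left(2 \cdot 5 \cdot 8 + 20\right)\right)^{2} = \left(-1 + \left(80 + 20\right)\right)^{2} = \left(-1 + 100\right)^{2} = 99^{2} = 9801$)
$A 47 + x{\left(2,-2 \right)} = 9801 \cdot 47 + 2^{2} = 460647 + 4 = 460651$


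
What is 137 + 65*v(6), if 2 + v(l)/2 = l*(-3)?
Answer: -2463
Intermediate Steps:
v(l) = -4 - 6*l (v(l) = -4 + 2*(l*(-3)) = -4 + 2*(-3*l) = -4 - 6*l)
137 + 65*v(6) = 137 + 65*(-4 - 6*6) = 137 + 65*(-4 - 36) = 137 + 65*(-40) = 137 - 2600 = -2463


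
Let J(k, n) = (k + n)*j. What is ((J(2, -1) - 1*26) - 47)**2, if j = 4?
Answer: 4761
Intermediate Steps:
J(k, n) = 4*k + 4*n (J(k, n) = (k + n)*4 = 4*k + 4*n)
((J(2, -1) - 1*26) - 47)**2 = (((4*2 + 4*(-1)) - 1*26) - 47)**2 = (((8 - 4) - 26) - 47)**2 = ((4 - 26) - 47)**2 = (-22 - 47)**2 = (-69)**2 = 4761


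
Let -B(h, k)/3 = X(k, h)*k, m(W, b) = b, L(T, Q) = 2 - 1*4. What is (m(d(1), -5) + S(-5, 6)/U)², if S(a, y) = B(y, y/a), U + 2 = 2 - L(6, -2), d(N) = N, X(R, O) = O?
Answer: 841/25 ≈ 33.640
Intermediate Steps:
L(T, Q) = -2 (L(T, Q) = 2 - 4 = -2)
U = 2 (U = -2 + (2 - 1*(-2)) = -2 + (2 + 2) = -2 + 4 = 2)
B(h, k) = -3*h*k
S(a, y) = -3*y²/a (S(a, y) = -3*y*y/a = -3*y²/a)
(m(d(1), -5) + S(-5, 6)/U)² = (-5 - 3*6²/(-5)/2)² = (-5 - 3*(-⅕)*36*(½))² = (-5 + (108/5)*(½))² = (-5 + 54/5)² = (29/5)² = 841/25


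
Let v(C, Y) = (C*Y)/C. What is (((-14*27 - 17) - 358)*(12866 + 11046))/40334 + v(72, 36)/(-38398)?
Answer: -24692346534/55312319 ≈ -446.42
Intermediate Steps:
v(C, Y) = Y
(((-14*27 - 17) - 358)*(12866 + 11046))/40334 + v(72, 36)/(-38398) = (((-14*27 - 17) - 358)*(12866 + 11046))/40334 + 36/(-38398) = (((-378 - 17) - 358)*23912)*(1/40334) + 36*(-1/38398) = ((-395 - 358)*23912)*(1/40334) - 18/19199 = -753*23912*(1/40334) - 18/19199 = -18005736*1/40334 - 18/19199 = -1286124/2881 - 18/19199 = -24692346534/55312319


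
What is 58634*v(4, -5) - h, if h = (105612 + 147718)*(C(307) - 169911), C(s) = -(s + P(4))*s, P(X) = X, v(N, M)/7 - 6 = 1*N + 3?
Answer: 67236077734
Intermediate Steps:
v(N, M) = 63 + 7*N (v(N, M) = 42 + 7*(1*N + 3) = 42 + 7*(N + 3) = 42 + 7*(3 + N) = 42 + (21 + 7*N) = 63 + 7*N)
C(s) = -s*(4 + s) (C(s) = -(s + 4)*s = -(4 + s)*s = -s*(4 + s))
h = -67230742040 (h = (105612 + 147718)*(-1*307*(4 + 307) - 169911) = 253330*(-1*307*311 - 169911) = 253330*(-95477 - 169911) = 253330*(-265388) = -67230742040)
58634*v(4, -5) - h = 58634*(63 + 7*4) - 1*(-67230742040) = 58634*(63 + 28) + 67230742040 = 58634*91 + 67230742040 = 5335694 + 67230742040 = 67236077734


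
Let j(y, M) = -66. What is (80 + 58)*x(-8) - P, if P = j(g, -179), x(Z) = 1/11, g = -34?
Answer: 864/11 ≈ 78.545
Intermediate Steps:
x(Z) = 1/11
P = -66
(80 + 58)*x(-8) - P = (80 + 58)*(1/11) - 1*(-66) = 138*(1/11) + 66 = 138/11 + 66 = 864/11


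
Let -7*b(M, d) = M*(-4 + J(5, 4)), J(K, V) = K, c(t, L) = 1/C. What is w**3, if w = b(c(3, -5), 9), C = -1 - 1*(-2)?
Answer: -1/343 ≈ -0.0029155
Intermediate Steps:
C = 1 (C = -1 + 2 = 1)
c(t, L) = 1 (c(t, L) = 1/1 = 1)
b(M, d) = -M/7 (b(M, d) = -M*(-4 + 5)/7 = -M/7)
w = -1/7 (w = -1/7*1 = -1/7 ≈ -0.14286)
w**3 = (-1/7)**3 = -1/343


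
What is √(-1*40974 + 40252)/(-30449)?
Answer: -19*I*√2/30449 ≈ -0.00088246*I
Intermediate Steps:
√(-1*40974 + 40252)/(-30449) = √(-40974 + 40252)*(-1/30449) = √(-722)*(-1/30449) = (19*I*√2)*(-1/30449) = -19*I*√2/30449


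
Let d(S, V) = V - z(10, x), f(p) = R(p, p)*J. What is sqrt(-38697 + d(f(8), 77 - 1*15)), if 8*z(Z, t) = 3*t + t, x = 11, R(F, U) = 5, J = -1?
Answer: I*sqrt(154562)/2 ≈ 196.57*I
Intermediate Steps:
f(p) = -5 (f(p) = 5*(-1) = -5)
z(Z, t) = t/2 (z(Z, t) = (3*t + t)/8 = (4*t)/8 = t/2)
d(S, V) = -11/2 + V (d(S, V) = V - 11/2 = -11/2 + V)
sqrt(-38697 + d(f(8), 77 - 1*15)) = sqrt(-38697 + (-11/2 + (77 - 1*15))) = sqrt(-38697 + (-11/2 + (77 - 15))) = sqrt(-38697 + (-11/2 + 62)) = sqrt(-38697 + 113/2) = sqrt(-77281/2) = I*sqrt(154562)/2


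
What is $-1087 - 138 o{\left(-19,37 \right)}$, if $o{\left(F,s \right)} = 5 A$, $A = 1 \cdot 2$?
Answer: $-2467$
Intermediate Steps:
$A = 2$
$o{\left(F,s \right)} = 10$ ($o{\left(F,s \right)} = 5 \cdot 2 = 10$)
$-1087 - 138 o{\left(-19,37 \right)} = -1087 - 1380 = -2467$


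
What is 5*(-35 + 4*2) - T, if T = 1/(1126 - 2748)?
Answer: -218969/1622 ≈ -135.00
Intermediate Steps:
T = -1/1622 (T = 1/(-1622) = -1/1622 ≈ -0.00061652)
5*(-35 + 4*2) - T = 5*(-35 + 4*2) - 1*(-1/1622) = 5*(-35 + 8) + 1/1622 = 5*(-27) + 1/1622 = -135 + 1/1622 = -218969/1622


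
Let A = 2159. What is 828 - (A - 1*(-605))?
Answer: -1936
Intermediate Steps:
828 - (A - 1*(-605)) = 828 - (2159 - 1*(-605)) = 828 - (2159 + 605) = 828 - 1*2764 = 828 - 2764 = -1936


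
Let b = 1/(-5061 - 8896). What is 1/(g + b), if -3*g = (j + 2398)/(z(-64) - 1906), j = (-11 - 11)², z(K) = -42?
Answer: 40782354/20109115 ≈ 2.0281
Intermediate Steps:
j = 484 (j = (-22)² = 484)
b = -1/13957 (b = 1/(-13957) = -1/13957 ≈ -7.1649e-5)
g = 1441/2922 (g = -(484 + 2398)/(3*(-42 - 1906)) = -2882/(3*(-1948)) = -2882*(-1)/(3*1948) = -⅓*(-1441/974) = 1441/2922 ≈ 0.49316)
1/(g + b) = 1/(1441/2922 - 1/13957) = 1/(20109115/40782354) = 40782354/20109115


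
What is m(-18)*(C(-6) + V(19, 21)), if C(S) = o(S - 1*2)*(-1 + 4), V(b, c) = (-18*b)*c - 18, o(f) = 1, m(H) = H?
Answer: 129546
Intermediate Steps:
V(b, c) = -18 - 18*b*c (V(b, c) = -18*b*c - 18 = -18 - 18*b*c)
C(S) = 3 (C(S) = 1*(-1 + 4) = 1*3 = 3)
m(-18)*(C(-6) + V(19, 21)) = -18*(3 + (-18 - 18*19*21)) = -18*(3 + (-18 - 7182)) = -18*(3 - 7200) = -18*(-7197) = 129546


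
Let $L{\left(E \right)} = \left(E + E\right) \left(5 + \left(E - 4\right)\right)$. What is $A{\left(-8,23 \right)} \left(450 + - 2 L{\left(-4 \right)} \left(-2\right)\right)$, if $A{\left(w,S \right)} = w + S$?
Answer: $8190$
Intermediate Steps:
$A{\left(w,S \right)} = S + w$
$L{\left(E \right)} = 2 E \left(1 + E\right)$ ($L{\left(E \right)} = 2 E \left(5 + \left(-4 + E\right)\right) = 2 E \left(1 + E\right)$)
$A{\left(-8,23 \right)} \left(450 + - 2 L{\left(-4 \right)} \left(-2\right)\right) = \left(23 - 8\right) \left(450 + - 2 \cdot 2 \left(-4\right) \left(1 - 4\right) \left(-2\right)\right) = 15 \left(450 + - 2 \cdot 2 \left(-4\right) \left(-3\right) \left(-2\right)\right) = 15 \left(450 + \left(-2\right) 24 \left(-2\right)\right) = 15 \left(450 - -96\right) = 15 \left(450 + 96\right) = 15 \cdot 546 = 8190$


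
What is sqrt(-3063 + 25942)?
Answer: sqrt(22879) ≈ 151.26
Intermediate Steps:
sqrt(-3063 + 25942) = sqrt(22879)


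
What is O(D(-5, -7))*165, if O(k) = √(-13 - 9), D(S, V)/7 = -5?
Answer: 165*I*√22 ≈ 773.92*I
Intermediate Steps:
D(S, V) = -35 (D(S, V) = 7*(-5) = -35)
O(k) = I*√22 (O(k) = √(-22) = I*√22)
O(D(-5, -7))*165 = (I*√22)*165 = 165*I*√22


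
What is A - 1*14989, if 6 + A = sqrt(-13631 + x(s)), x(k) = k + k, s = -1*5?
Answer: -14995 + I*sqrt(13641) ≈ -14995.0 + 116.79*I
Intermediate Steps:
s = -5
x(k) = 2*k
A = -6 + I*sqrt(13641) (A = -6 + sqrt(-13631 + 2*(-5)) = -6 + sqrt(-13631 - 10) = -6 + sqrt(-13641) = -6 + I*sqrt(13641) ≈ -6.0 + 116.79*I)
A - 1*14989 = (-6 + I*sqrt(13641)) - 1*14989 = (-6 + I*sqrt(13641)) - 14989 = -14995 + I*sqrt(13641)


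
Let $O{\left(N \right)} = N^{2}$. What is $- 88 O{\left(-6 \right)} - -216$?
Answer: $-2952$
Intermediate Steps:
$- 88 O{\left(-6 \right)} - -216 = - 88 \left(-6\right)^{2} - -216 = \left(-88\right) 36 + 216 = -3168 + 216 = -2952$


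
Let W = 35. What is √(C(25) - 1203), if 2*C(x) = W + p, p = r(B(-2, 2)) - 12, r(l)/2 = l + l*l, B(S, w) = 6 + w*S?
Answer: I*√4742/2 ≈ 34.431*I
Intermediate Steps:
B(S, w) = 6 + S*w
r(l) = 2*l + 2*l² (r(l) = 2*(l + l*l) = 2*(l + l²) = 2*l + 2*l²)
p = 0 (p = 2*(6 - 2*2)*(1 + (6 - 2*2)) - 12 = 2*(6 - 4)*(1 + (6 - 4)) - 12 = 2*2*(1 + 2) - 12 = 2*2*3 - 12 = 12 - 12 = 0)
C(x) = 35/2 (C(x) = (35 + 0)/2 = (½)*35 = 35/2)
√(C(25) - 1203) = √(35/2 - 1203) = √(-2371/2) = I*√4742/2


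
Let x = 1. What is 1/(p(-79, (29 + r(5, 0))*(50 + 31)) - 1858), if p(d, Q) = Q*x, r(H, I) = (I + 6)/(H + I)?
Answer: 5/2941 ≈ 0.0017001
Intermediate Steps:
r(H, I) = (6 + I)/(H + I)
p(d, Q) = Q (p(d, Q) = Q*1 = Q)
1/(p(-79, (29 + r(5, 0))*(50 + 31)) - 1858) = 1/((29 + (6 + 0)/(5 + 0))*(50 + 31) - 1858) = 1/((29 + 6/5)*81 - 1858) = 1/((151/5)*81 - 1858) = 1/(12231/5 - 1858) = 1/(2941/5) = 5/2941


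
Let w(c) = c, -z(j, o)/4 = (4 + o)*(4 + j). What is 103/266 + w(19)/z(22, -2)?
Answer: 8185/27664 ≈ 0.29587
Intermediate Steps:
z(j, o) = -4*(4 + j)*(4 + o) (z(j, o) = -4*(4 + o)*(4 + j) = -4*(4 + j)*(4 + o))
103/266 + w(19)/z(22, -2) = 103/266 + 19/(-64 - 16*22 - 16*(-2) - 4*22*(-2)) = 103*(1/266) + 19/(-64 - 352 + 32 + 176) = 103/266 + 19/(-208) = 103/266 + 19*(-1/208) = 103/266 - 19/208 = 8185/27664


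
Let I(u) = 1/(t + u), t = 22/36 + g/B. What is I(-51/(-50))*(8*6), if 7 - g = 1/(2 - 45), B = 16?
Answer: 3715200/160223 ≈ 23.188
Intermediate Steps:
g = 302/43 (g = 7 - 1/(2 - 45) = 7 - 1/(-43) = 7 - 1*(-1/43) = 7 + 1/43 = 302/43 ≈ 7.0233)
t = 3251/3096 (t = 22/36 + (302/43)/16 = 22*(1/36) + (302/43)*(1/16) = 11/18 + 151/344 = 3251/3096 ≈ 1.0501)
I(u) = 1/(3251/3096 + u)
I(-51/(-50))*(8*6) = (3096/(3251 + 3096*(-51/(-50))))*(8*6) = (3096/(3251 + 3096*(-51*(-1/50))))*48 = (3096/(3251 + 3096*(51/50)))*48 = (3096/(3251 + 78948/25))*48 = (3096/(160223/25))*48 = (3096*(25/160223))*48 = (77400/160223)*48 = 3715200/160223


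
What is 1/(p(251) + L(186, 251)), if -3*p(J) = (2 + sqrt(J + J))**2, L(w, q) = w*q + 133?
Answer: 139951/6528758123 + 4*sqrt(502)/6528758123 ≈ 2.1450e-5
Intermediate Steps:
L(w, q) = 133 + q*w (L(w, q) = q*w + 133 = 133 + q*w)
p(J) = -(2 + sqrt(2)*sqrt(J))**2/3 (p(J) = -(2 + sqrt(J + J))**2/3 = -(2 + sqrt(2*J))**2/3 = -(2 + sqrt(2)*sqrt(J))**2/3)
1/(p(251) + L(186, 251)) = 1/(-(2 + sqrt(2)*sqrt(251))**2/3 + (133 + 251*186)) = 1/(-(2 + sqrt(502))**2/3 + (133 + 46686)) = 1/(-(2 + sqrt(502))**2/3 + 46819) = 1/(46819 - (2 + sqrt(502))**2/3)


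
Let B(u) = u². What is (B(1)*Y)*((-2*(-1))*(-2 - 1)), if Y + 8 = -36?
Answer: 264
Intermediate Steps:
Y = -44 (Y = -8 - 36 = -44)
(B(1)*Y)*((-2*(-1))*(-2 - 1)) = (1²*(-44))*((-2*(-1))*(-2 - 1)) = (1*(-44))*(2*(-3)) = -44*(-6) = 264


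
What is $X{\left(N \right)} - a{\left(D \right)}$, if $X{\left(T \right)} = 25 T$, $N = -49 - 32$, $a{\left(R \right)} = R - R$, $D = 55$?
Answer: $-2025$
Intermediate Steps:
$a{\left(R \right)} = 0$
$N = -81$ ($N = -49 - 32 = -81$)
$X{\left(N \right)} - a{\left(D \right)} = 25 \left(-81\right) - 0 = -2025 + 0 = -2025$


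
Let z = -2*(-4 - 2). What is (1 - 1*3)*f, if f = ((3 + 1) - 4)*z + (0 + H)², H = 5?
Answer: -50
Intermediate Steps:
z = 12 (z = -2*(-6) = 12)
f = 25 (f = ((3 + 1) - 4)*12 + (0 + 5)² = (4 - 4)*12 + 5² = 0*12 + 25 = 0 + 25 = 25)
(1 - 1*3)*f = (1 - 1*3)*25 = (1 - 3)*25 = -2*25 = -50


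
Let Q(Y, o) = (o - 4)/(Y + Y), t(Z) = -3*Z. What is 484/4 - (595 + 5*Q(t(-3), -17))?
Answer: -2809/6 ≈ -468.17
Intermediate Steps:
Q(Y, o) = (-4 + o)/(2*Y) (Q(Y, o) = (-4 + o)/((2*Y)) = (-4 + o)*(1/(2*Y)) = (-4 + o)/(2*Y))
484/4 - (595 + 5*Q(t(-3), -17)) = 484/4 - 5/(1/((-4 - 17)/(2*((-3*(-3)))) + 119)) = 484*(¼) - 5/(1/((½)*(-21)/9 + 119)) = 121 - 5/(1/((½)*(⅑)*(-21) + 119)) = 121 - 5/(1/(-7/6 + 119)) = 121 - 5/(1/(707/6)) = 121 - 5/6/707 = 121 - 5*707/6 = 121 - 3535/6 = -2809/6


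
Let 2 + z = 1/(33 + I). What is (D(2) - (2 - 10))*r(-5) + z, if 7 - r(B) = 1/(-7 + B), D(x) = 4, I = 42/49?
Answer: 19678/237 ≈ 83.030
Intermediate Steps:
I = 6/7 (I = 42*(1/49) = 6/7 ≈ 0.85714)
z = -467/237 (z = -2 + 1/(33 + 6/7) = -2 + 1/(237/7) = -2 + 7/237 = -467/237 ≈ -1.9705)
r(B) = 7 - 1/(-7 + B)
(D(2) - (2 - 10))*r(-5) + z = (4 - (2 - 10))*((-50 + 7*(-5))/(-7 - 5)) - 467/237 = (4 - 1*(-8))*((-50 - 35)/(-12)) - 467/237 = (4 + 8)*(-1/12*(-85)) - 467/237 = 12*(85/12) - 467/237 = 85 - 467/237 = 19678/237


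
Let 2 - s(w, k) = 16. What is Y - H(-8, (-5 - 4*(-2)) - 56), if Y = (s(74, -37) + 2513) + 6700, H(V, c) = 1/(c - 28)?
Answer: 745120/81 ≈ 9199.0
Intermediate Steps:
s(w, k) = -14 (s(w, k) = 2 - 1*16 = 2 - 16 = -14)
H(V, c) = 1/(-28 + c)
Y = 9199 (Y = (-14 + 2513) + 6700 = 2499 + 6700 = 9199)
Y - H(-8, (-5 - 4*(-2)) - 56) = 9199 - 1/(-28 + ((-5 - 4*(-2)) - 56)) = 9199 - 1/(-28 + ((-5 + 8) - 56)) = 9199 - 1/(-28 + (3 - 56)) = 9199 - 1/(-28 - 53) = 9199 - 1/(-81) = 9199 - 1*(-1/81) = 9199 + 1/81 = 745120/81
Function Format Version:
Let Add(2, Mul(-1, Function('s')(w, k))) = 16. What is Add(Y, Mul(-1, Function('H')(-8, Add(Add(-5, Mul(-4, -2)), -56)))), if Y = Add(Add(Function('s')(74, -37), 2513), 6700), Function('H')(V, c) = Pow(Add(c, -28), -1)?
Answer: Rational(745120, 81) ≈ 9199.0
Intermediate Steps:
Function('s')(w, k) = -14 (Function('s')(w, k) = Add(2, Mul(-1, 16)) = Add(2, -16) = -14)
Function('H')(V, c) = Pow(Add(-28, c), -1)
Y = 9199 (Y = Add(Add(-14, 2513), 6700) = Add(2499, 6700) = 9199)
Add(Y, Mul(-1, Function('H')(-8, Add(Add(-5, Mul(-4, -2)), -56)))) = Add(9199, Mul(-1, Pow(Add(-28, Add(Add(-5, Mul(-4, -2)), -56)), -1))) = Add(9199, Mul(-1, Pow(Add(-28, Add(Add(-5, 8), -56)), -1))) = Add(9199, Mul(-1, Pow(Add(-28, Add(3, -56)), -1))) = Add(9199, Mul(-1, Pow(Add(-28, -53), -1))) = Add(9199, Mul(-1, Pow(-81, -1))) = Add(9199, Mul(-1, Rational(-1, 81))) = Add(9199, Rational(1, 81)) = Rational(745120, 81)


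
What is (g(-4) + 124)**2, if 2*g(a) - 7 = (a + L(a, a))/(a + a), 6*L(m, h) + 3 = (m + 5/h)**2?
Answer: 4261086729/262144 ≈ 16255.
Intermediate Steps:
L(m, h) = -1/2 + (m + 5/h)**2/6
g(a) = 7/2 + (-1/2 + a + (5 + a**2)**2/(6*a**2))/(4*a) (g(a) = 7/2 + ((a + (-1/2 + (5 + a*a)**2/(6*a**2)))/(a + a))/2 = 7/2 + ((a + (-1/2 + (5 + a**2)**2/(6*a**2)))/((2*a)))/2 = 7/2 + ((-1/2 + a + (5 + a**2)**2/(6*a**2))*(1/(2*a)))/2 = 7/2 + ((-1/2 + a + (5 + a**2)**2/(6*a**2))/(2*a))/2 = 7/2 + (-1/2 + a + (5 + a**2)**2/(6*a**2))/(4*a))
(g(-4) + 124)**2 = ((15/4 + (1/24)*(-4) + (7/24)/(-4) + (25/24)/(-4)**3) + 124)**2 = ((15/4 - 1/6 + (7/24)*(-1/4) + (25/24)*(-1/64)) + 124)**2 = ((15/4 - 1/6 - 7/96 - 25/1536) + 124)**2 = (1789/512 + 124)**2 = (65277/512)**2 = 4261086729/262144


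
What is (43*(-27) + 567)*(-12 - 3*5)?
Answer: 16038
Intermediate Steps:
(43*(-27) + 567)*(-12 - 3*5) = (-1161 + 567)*(-12 - 15) = -594*(-27) = 16038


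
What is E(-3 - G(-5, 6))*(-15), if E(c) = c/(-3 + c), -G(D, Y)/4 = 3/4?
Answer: 0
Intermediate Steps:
G(D, Y) = -3 (G(D, Y) = -12/4 = -4*3/4 = -3)
E(-3 - G(-5, 6))*(-15) = ((-3 - 1*(-3))/(-3 + (-3 - 1*(-3))))*(-15) = ((-3 + 3)/(-3 + (-3 + 3)))*(-15) = (0/(-3 + 0))*(-15) = (0/(-3))*(-15) = (0*(-1/3))*(-15) = 0*(-15) = 0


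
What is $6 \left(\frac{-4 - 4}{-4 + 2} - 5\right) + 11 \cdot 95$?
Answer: $1039$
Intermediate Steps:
$6 \left(\frac{-4 - 4}{-4 + 2} - 5\right) + 11 \cdot 95 = 6 \left(- \frac{8}{-2} - 5\right) + 1045 = 6 \left(\left(-8\right) \left(- \frac{1}{2}\right) - 5\right) + 1045 = 6 \left(4 - 5\right) + 1045 = 6 \left(-1\right) + 1045 = -6 + 1045 = 1039$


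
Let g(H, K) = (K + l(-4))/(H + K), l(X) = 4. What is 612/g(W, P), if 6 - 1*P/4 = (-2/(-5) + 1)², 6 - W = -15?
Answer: 15793/14 ≈ 1128.1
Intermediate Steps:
W = 21 (W = 6 - 1*(-15) = 6 + 15 = 21)
P = 404/25 (P = 24 - 4*(-2/(-5) + 1)² = 24 - 4*(-2*(-⅕) + 1)² = 24 - 4*(⅖ + 1)² = 24 - 4*(7/5)² = 24 - 4*49/25 = 24 - 196/25 = 404/25 ≈ 16.160)
g(H, K) = (4 + K)/(H + K) (g(H, K) = (K + 4)/(H + K) = (4 + K)/(H + K))
612/g(W, P) = 612/(((4 + 404/25)/(21 + 404/25))) = 612/(((504/25)/(929/25))) = 612/(((25/929)*(504/25))) = 612/(504/929) = 612*(929/504) = 15793/14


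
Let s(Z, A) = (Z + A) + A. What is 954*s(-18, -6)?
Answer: -28620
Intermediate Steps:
s(Z, A) = Z + 2*A (s(Z, A) = (A + Z) + A = Z + 2*A)
954*s(-18, -6) = 954*(-18 + 2*(-6)) = 954*(-18 - 12) = 954*(-30) = -28620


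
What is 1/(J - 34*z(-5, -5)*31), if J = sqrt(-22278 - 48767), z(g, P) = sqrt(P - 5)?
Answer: I/(-sqrt(71045) + 1054*sqrt(10)) ≈ 0.0003261*I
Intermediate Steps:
z(g, P) = sqrt(-5 + P)
J = I*sqrt(71045) (J = sqrt(-71045) = I*sqrt(71045) ≈ 266.54*I)
1/(J - 34*z(-5, -5)*31) = 1/(I*sqrt(71045) - 34*sqrt(-5 - 5)*31) = 1/(I*sqrt(71045) - 34*I*sqrt(10)*31) = 1/(I*sqrt(71045) - 1054*I*sqrt(10))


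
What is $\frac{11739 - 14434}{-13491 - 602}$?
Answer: $\frac{2695}{14093} \approx 0.19123$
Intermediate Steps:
$\frac{11739 - 14434}{-13491 - 602} = - \frac{2695}{-14093} = \left(-2695\right) \left(- \frac{1}{14093}\right) = \frac{2695}{14093}$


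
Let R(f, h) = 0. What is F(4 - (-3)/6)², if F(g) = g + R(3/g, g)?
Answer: 81/4 ≈ 20.250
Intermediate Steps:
F(g) = g (F(g) = g + 0 = g)
F(4 - (-3)/6)² = (4 - (-3)/6)² = (4 - 1*(-½))² = (4 + ½)² = (9/2)² = 81/4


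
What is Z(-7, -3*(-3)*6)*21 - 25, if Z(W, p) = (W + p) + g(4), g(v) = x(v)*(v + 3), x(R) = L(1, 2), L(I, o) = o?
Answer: 1256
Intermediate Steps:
x(R) = 2
g(v) = 6 + 2*v (g(v) = 2*(v + 3) = 2*(3 + v) = 6 + 2*v)
Z(W, p) = 14 + W + p (Z(W, p) = (W + p) + (6 + 2*4) = (W + p) + (6 + 8) = (W + p) + 14 = 14 + W + p)
Z(-7, -3*(-3)*6)*21 - 25 = (14 - 7 - 3*(-3)*6)*21 - 25 = (14 - 7 + 9*6)*21 - 25 = (14 - 7 + 54)*21 - 25 = 61*21 - 25 = 1281 - 25 = 1256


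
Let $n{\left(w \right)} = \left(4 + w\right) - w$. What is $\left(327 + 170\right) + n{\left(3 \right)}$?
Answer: $501$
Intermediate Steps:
$n{\left(w \right)} = 4$
$\left(327 + 170\right) + n{\left(3 \right)} = \left(327 + 170\right) + 4 = 497 + 4 = 501$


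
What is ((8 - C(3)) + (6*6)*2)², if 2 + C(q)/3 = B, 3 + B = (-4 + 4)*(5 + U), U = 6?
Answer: 9025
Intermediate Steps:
B = -3 (B = -3 + (-4 + 4)*(5 + 6) = -3 + 0*11 = -3 + 0 = -3)
C(q) = -15 (C(q) = -6 + 3*(-3) = -6 - 9 = -15)
((8 - C(3)) + (6*6)*2)² = ((8 - 1*(-15)) + (6*6)*2)² = ((8 + 15) + 36*2)² = (23 + 72)² = 95² = 9025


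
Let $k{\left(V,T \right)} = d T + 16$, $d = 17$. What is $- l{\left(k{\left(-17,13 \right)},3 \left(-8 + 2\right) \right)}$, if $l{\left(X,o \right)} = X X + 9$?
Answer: $-56178$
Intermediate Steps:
$k{\left(V,T \right)} = 16 + 17 T$ ($k{\left(V,T \right)} = 17 T + 16 = 16 + 17 T$)
$l{\left(X,o \right)} = 9 + X^{2}$ ($l{\left(X,o \right)} = X^{2} + 9 = 9 + X^{2}$)
$- l{\left(k{\left(-17,13 \right)},3 \left(-8 + 2\right) \right)} = - (9 + \left(16 + 17 \cdot 13\right)^{2}) = - (9 + \left(16 + 221\right)^{2}) = - (9 + 237^{2}) = - (9 + 56169) = \left(-1\right) 56178 = -56178$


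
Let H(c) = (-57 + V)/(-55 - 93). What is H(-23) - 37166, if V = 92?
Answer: -5500603/148 ≈ -37166.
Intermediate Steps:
H(c) = -35/148 (H(c) = (-57 + 92)/(-55 - 93) = 35/(-148) = 35*(-1/148) = -35/148)
H(-23) - 37166 = -35/148 - 37166 = -5500603/148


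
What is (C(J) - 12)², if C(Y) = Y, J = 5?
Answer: 49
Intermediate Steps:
(C(J) - 12)² = (5 - 12)² = (-7)² = 49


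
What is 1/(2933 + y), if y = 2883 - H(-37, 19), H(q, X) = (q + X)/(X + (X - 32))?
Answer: 1/5819 ≈ 0.00017185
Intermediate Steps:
H(q, X) = (X + q)/(-32 + 2*X) (H(q, X) = (X + q)/(X + (-32 + X)) = (X + q)/(-32 + 2*X))
y = 2886 (y = 2883 - (19 - 37)/(2*(-16 + 19)) = 2883 - (-18)/(2*3) = 2883 - 1*(-3) = 2883 + 3 = 2886)
1/(2933 + y) = 1/(2933 + 2886) = 1/5819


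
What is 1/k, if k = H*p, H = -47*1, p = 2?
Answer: -1/94 ≈ -0.010638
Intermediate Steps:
H = -47
k = -94 (k = -47*2 = -94)
1/k = 1/(-94) = -1/94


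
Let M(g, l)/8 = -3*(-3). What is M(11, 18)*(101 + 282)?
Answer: 27576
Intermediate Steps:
M(g, l) = 72 (M(g, l) = 8*(-3*(-3)) = 8*9 = 72)
M(11, 18)*(101 + 282) = 72*(101 + 282) = 72*383 = 27576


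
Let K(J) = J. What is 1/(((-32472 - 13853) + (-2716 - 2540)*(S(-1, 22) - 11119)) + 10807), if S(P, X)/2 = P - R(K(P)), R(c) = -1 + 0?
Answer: 1/58405946 ≈ 1.7122e-8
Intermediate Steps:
R(c) = -1
S(P, X) = 2 + 2*P (S(P, X) = 2*(P - 1*(-1)) = 2*(P + 1) = 2*(1 + P) = 2 + 2*P)
1/(((-32472 - 13853) + (-2716 - 2540)*(S(-1, 22) - 11119)) + 10807) = 1/(((-32472 - 13853) + (-2716 - 2540)*((2 + 2*(-1)) - 11119)) + 10807) = 1/((-46325 - 5256*((2 - 2) - 11119)) + 10807) = 1/((-46325 - 5256*(0 - 11119)) + 10807) = 1/((-46325 - 5256*(-11119)) + 10807) = 1/((-46325 + 58441464) + 10807) = 1/(58395139 + 10807) = 1/58405946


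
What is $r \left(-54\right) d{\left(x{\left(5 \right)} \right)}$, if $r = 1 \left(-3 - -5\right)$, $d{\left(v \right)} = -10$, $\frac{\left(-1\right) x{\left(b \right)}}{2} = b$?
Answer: $1080$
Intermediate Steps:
$x{\left(b \right)} = - 2 b$
$r = 2$ ($r = 1 \left(-3 + 5\right) = 1 \cdot 2 = 2$)
$r \left(-54\right) d{\left(x{\left(5 \right)} \right)} = 2 \left(-54\right) \left(-10\right) = \left(-108\right) \left(-10\right) = 1080$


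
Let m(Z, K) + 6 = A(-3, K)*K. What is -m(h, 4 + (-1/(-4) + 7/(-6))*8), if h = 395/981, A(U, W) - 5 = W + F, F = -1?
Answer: 74/9 ≈ 8.2222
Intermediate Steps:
A(U, W) = 4 + W (A(U, W) = 5 + (W - 1) = 5 + (-1 + W) = 4 + W)
h = 395/981 (h = 395*(1/981) = 395/981 ≈ 0.40265)
m(Z, K) = -6 + K*(4 + K) (m(Z, K) = -6 + (4 + K)*K = -6 + K*(4 + K))
-m(h, 4 + (-1/(-4) + 7/(-6))*8) = -(-6 + (4 + (-1/(-4) + 7/(-6))*8)*(4 + (4 + (-1/(-4) + 7/(-6))*8))) = -(-6 + (4 + (-1*(-1/4) + 7*(-1/6))*8)*(4 + (4 + (-1*(-1/4) + 7*(-1/6))*8))) = -(-6 + (4 + (1/4 - 7/6)*8)*(4 + (4 + (1/4 - 7/6)*8))) = -(-6 + (4 - 11/12*8)*(4 + (4 - 11/12*8))) = -(-6 + (4 - 22/3)*(4 + (4 - 22/3))) = -(-6 - 10*(4 - 10/3)/3) = -(-6 - 10/3*2/3) = -(-6 - 20/9) = -1*(-74/9) = 74/9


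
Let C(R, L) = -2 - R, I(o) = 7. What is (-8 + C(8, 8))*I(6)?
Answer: -126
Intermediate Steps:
(-8 + C(8, 8))*I(6) = (-8 + (-2 - 1*8))*7 = (-8 + (-2 - 8))*7 = (-8 - 10)*7 = -18*7 = -126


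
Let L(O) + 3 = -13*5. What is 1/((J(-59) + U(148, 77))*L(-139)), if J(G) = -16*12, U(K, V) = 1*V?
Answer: 1/7820 ≈ 0.00012788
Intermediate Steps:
L(O) = -68 (L(O) = -3 - 13*5 = -3 - 65 = -68)
U(K, V) = V
J(G) = -192
1/((J(-59) + U(148, 77))*L(-139)) = 1/((-192 + 77)*(-68)) = -1/68/(-115) = -1/115*(-1/68) = 1/7820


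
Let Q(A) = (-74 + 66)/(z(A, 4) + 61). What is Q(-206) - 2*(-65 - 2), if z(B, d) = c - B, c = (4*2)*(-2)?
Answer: 33626/251 ≈ 133.97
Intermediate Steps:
c = -16 (c = 8*(-2) = -16)
z(B, d) = -16 - B
Q(A) = -8/(45 - A) (Q(A) = (-74 + 66)/((-16 - A) + 61) = -8/(45 - A))
Q(-206) - 2*(-65 - 2) = 8/(-45 - 206) - 2*(-65 - 2) = 8/(-251) - 2*(-67) = 8*(-1/251) + 134 = -8/251 + 134 = 33626/251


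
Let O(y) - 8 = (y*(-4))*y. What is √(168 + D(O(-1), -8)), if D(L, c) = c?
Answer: 4*√10 ≈ 12.649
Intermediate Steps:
O(y) = 8 - 4*y² (O(y) = 8 + (y*(-4))*y = 8 + (-4*y)*y = 8 - 4*y²)
√(168 + D(O(-1), -8)) = √(168 - 8) = √160 = 4*√10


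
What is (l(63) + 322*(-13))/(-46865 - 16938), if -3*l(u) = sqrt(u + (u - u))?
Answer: 4186/63803 + sqrt(7)/63803 ≈ 0.065650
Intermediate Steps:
l(u) = -sqrt(u)/3 (l(u) = -sqrt(u + (u - u))/3 = -sqrt(u + 0)/3 = -sqrt(u)/3)
(l(63) + 322*(-13))/(-46865 - 16938) = (-sqrt(7) + 322*(-13))/(-46865 - 16938) = (-sqrt(7) - 4186)/(-63803) = (-sqrt(7) - 4186)*(-1/63803) = (-4186 - sqrt(7))*(-1/63803) = 4186/63803 + sqrt(7)/63803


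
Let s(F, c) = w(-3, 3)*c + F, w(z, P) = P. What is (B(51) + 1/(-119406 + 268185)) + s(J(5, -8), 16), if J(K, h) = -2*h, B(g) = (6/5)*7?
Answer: 53858003/743895 ≈ 72.400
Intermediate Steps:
B(g) = 42/5 (B(g) = (6*(⅕))*7 = (6/5)*7 = 42/5)
s(F, c) = F + 3*c (s(F, c) = 3*c + F = F + 3*c)
(B(51) + 1/(-119406 + 268185)) + s(J(5, -8), 16) = (42/5 + 1/(-119406 + 268185)) + (-2*(-8) + 3*16) = (42/5 + 1/148779) + (16 + 48) = (42/5 + 1/148779) + 64 = 6248723/743895 + 64 = 53858003/743895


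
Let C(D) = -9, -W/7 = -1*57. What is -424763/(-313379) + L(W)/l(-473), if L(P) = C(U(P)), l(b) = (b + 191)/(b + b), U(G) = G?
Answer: -424720940/14728813 ≈ -28.836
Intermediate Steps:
l(b) = (191 + b)/(2*b) (l(b) = (191 + b)/((2*b)) = (191 + b)*(1/(2*b)) = (191 + b)/(2*b))
W = 399 (W = -(-7)*57 = -7*(-57) = 399)
L(P) = -9
-424763/(-313379) + L(W)/l(-473) = -424763/(-313379) - 9*(-946/(191 - 473)) = -424763*(-1/313379) - 9/((½)*(-1/473)*(-282)) = 424763/313379 - 9/141/473 = 424763/313379 - 9*473/141 = 424763/313379 - 1419/47 = -424720940/14728813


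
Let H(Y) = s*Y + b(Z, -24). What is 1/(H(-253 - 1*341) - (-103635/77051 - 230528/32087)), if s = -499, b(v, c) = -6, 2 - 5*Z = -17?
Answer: 2472335437/732821311275973 ≈ 3.3737e-6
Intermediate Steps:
Z = 19/5 (Z = ⅖ - ⅕*(-17) = ⅖ + 17/5 = 19/5 ≈ 3.8000)
H(Y) = -6 - 499*Y (H(Y) = -499*Y - 6 = -6 - 499*Y)
1/(H(-253 - 1*341) - (-103635/77051 - 230528/32087)) = 1/((-6 - 499*(-253 - 1*341)) - (-103635/77051 - 230528/32087)) = 1/((-6 - 499*(-253 - 341)) - (-103635*1/77051 - 230528*1/32087)) = 1/((-6 - 499*(-594)) - (-103635/77051 - 230528/32087)) = 1/((-6 + 296406) - 1*(-21087749173/2472335437)) = 1/(296400 + 21087749173/2472335437) = 1/(732821311275973/2472335437) = 2472335437/732821311275973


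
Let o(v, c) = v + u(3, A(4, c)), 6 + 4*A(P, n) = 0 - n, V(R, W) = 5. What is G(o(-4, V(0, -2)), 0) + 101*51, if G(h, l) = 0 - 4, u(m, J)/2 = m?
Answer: 5147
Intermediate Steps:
A(P, n) = -3/2 - n/4 (A(P, n) = -3/2 + (0 - n)/4 = -3/2 + (-n)/4 = -3/2 - n/4)
u(m, J) = 2*m
o(v, c) = 6 + v (o(v, c) = v + 2*3 = v + 6 = 6 + v)
G(h, l) = -4
G(o(-4, V(0, -2)), 0) + 101*51 = -4 + 101*51 = -4 + 5151 = 5147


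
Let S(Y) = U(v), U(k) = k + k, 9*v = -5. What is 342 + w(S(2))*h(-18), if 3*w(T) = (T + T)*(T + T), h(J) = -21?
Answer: 24902/81 ≈ 307.43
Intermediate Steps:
v = -5/9 (v = (⅑)*(-5) = -5/9 ≈ -0.55556)
U(k) = 2*k
S(Y) = -10/9 (S(Y) = 2*(-5/9) = -10/9)
w(T) = 4*T²/3 (w(T) = ((T + T)*(T + T))/3 = ((2*T)*(2*T))/3 = (4*T²)/3 = 4*T²/3)
342 + w(S(2))*h(-18) = 342 + (4*(-10/9)²/3)*(-21) = 342 + ((4/3)*(100/81))*(-21) = 342 + (400/243)*(-21) = 342 - 2800/81 = 24902/81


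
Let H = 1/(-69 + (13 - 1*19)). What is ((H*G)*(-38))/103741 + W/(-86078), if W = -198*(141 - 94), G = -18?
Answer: 12057858933/111622722475 ≈ 0.10802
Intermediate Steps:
H = -1/75 (H = 1/(-69 + (13 - 19)) = 1/(-69 - 6) = 1/(-75) = -1/75 ≈ -0.013333)
W = -9306 (W = -198*47 = -9306)
((H*G)*(-38))/103741 + W/(-86078) = (-1/75*(-18)*(-38))/103741 - 9306/(-86078) = ((6/25)*(-38))*(1/103741) - 9306*(-1/86078) = -228/25*1/103741 + 4653/43039 = -228/2593525 + 4653/43039 = 12057858933/111622722475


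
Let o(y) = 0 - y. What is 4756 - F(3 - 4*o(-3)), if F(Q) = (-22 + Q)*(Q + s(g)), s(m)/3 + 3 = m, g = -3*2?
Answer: 3640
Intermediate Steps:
g = -6
o(y) = -y
s(m) = -9 + 3*m
F(Q) = (-27 + Q)*(-22 + Q) (F(Q) = (-22 + Q)*(Q + (-9 + 3*(-6))) = (-22 + Q)*(Q + (-9 - 18)) = (-22 + Q)*(Q - 27) = (-22 + Q)*(-27 + Q) = (-27 + Q)*(-22 + Q))
4756 - F(3 - 4*o(-3)) = 4756 - (594 + (3 - (-4)*(-3))² - 49*(3 - (-4)*(-3))) = 4756 - (594 + (3 - 4*3)² - 49*(3 - 4*3)) = 4756 - (594 + (3 - 12)² - 49*(3 - 12)) = 4756 - (594 + (-9)² - 49*(-9)) = 4756 - (594 + 81 + 441) = 4756 - 1*1116 = 4756 - 1116 = 3640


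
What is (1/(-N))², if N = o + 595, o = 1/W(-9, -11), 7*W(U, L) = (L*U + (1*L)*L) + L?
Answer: 43681/15465907044 ≈ 2.8243e-6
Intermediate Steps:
W(U, L) = L/7 + L²/7 + L*U/7 (W(U, L) = ((L*U + (1*L)*L) + L)/7 = ((L*U + L*L) + L)/7 = ((L*U + L²) + L)/7 = ((L² + L*U) + L)/7 = (L + L² + L*U)/7 = L/7 + L²/7 + L*U/7)
o = 7/209 (o = 1/((⅐)*(-11)*(1 - 11 - 9)) = 1/((⅐)*(-11)*(-19)) = 1/(209/7) = 7/209 ≈ 0.033493)
N = 124362/209 (N = 7/209 + 595 = 124362/209 ≈ 595.03)
(1/(-N))² = (1/(-1*124362/209))² = (1/(-124362/209))² = (-209/124362)² = 43681/15465907044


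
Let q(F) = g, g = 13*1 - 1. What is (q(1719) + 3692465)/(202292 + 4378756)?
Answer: 3692477/4581048 ≈ 0.80603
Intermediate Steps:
g = 12 (g = 13 - 1 = 12)
q(F) = 12
(q(1719) + 3692465)/(202292 + 4378756) = (12 + 3692465)/(202292 + 4378756) = 3692477/4581048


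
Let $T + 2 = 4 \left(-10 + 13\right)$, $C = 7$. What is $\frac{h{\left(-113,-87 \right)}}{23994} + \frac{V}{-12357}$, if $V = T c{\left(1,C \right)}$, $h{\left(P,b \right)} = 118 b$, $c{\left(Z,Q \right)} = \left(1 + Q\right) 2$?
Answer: $- \frac{7260889}{16471881} \approx -0.4408$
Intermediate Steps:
$c{\left(Z,Q \right)} = 2 + 2 Q$
$T = 10$ ($T = -2 + 4 \left(-10 + 13\right) = -2 + 4 \cdot 3 = -2 + 12 = 10$)
$V = 160$ ($V = 10 \left(2 + 2 \cdot 7\right) = 10 \left(2 + 14\right) = 10 \cdot 16 = 160$)
$\frac{h{\left(-113,-87 \right)}}{23994} + \frac{V}{-12357} = \frac{118 \left(-87\right)}{23994} + \frac{160}{-12357} = \left(-10266\right) \frac{1}{23994} + 160 \left(- \frac{1}{12357}\right) = - \frac{1711}{3999} - \frac{160}{12357} = - \frac{7260889}{16471881}$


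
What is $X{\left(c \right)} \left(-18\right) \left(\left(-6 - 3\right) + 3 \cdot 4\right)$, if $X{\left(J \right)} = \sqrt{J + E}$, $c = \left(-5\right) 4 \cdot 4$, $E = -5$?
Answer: $- 54 i \sqrt{85} \approx - 497.86 i$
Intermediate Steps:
$c = -80$ ($c = \left(-20\right) 4 = -80$)
$X{\left(J \right)} = \sqrt{-5 + J}$ ($X{\left(J \right)} = \sqrt{J - 5} = \sqrt{-5 + J}$)
$X{\left(c \right)} \left(-18\right) \left(\left(-6 - 3\right) + 3 \cdot 4\right) = \sqrt{-5 - 80} \left(-18\right) \left(\left(-6 - 3\right) + 3 \cdot 4\right) = \sqrt{-85} \left(-18\right) \left(-9 + 12\right) = i \sqrt{85} \left(-18\right) 3 = - 18 i \sqrt{85} \cdot 3 = - 54 i \sqrt{85}$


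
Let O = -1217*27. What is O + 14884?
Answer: -17975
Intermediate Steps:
O = -32859
O + 14884 = -32859 + 14884 = -17975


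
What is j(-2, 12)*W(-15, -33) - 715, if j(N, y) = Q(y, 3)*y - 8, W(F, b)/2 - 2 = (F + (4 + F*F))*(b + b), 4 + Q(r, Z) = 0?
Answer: 1580949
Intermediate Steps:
Q(r, Z) = -4 (Q(r, Z) = -4 + 0 = -4)
W(F, b) = 4 + 4*b*(4 + F + F²) (W(F, b) = 4 + 2*((F + (4 + F*F))*(b + b)) = 4 + 2*((F + (4 + F²))*(2*b)) = 4 + 2*((4 + F + F²)*(2*b)) = 4 + 2*(2*b*(4 + F + F²)) = 4 + 4*b*(4 + F + F²))
j(N, y) = -8 - 4*y (j(N, y) = -4*y - 8 = -8 - 4*y)
j(-2, 12)*W(-15, -33) - 715 = (-8 - 4*12)*(4 + 16*(-33) + 4*(-15)*(-33) + 4*(-33)*(-15)²) - 715 = (-8 - 48)*(4 - 528 + 1980 + 4*(-33)*225) - 715 = -56*(4 - 528 + 1980 - 29700) - 715 = -56*(-28244) - 715 = 1581664 - 715 = 1580949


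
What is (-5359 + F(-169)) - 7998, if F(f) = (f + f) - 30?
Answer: -13725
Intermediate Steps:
F(f) = -30 + 2*f (F(f) = 2*f - 30 = -30 + 2*f)
(-5359 + F(-169)) - 7998 = (-5359 + (-30 + 2*(-169))) - 7998 = (-5359 + (-30 - 338)) - 7998 = (-5359 - 368) - 7998 = -5727 - 7998 = -13725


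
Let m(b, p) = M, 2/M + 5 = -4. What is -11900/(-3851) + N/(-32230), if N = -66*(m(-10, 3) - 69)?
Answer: 49901327/16925145 ≈ 2.9484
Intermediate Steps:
M = -2/9 (M = 2/(-5 - 4) = 2/(-9) = 2*(-1/9) = -2/9 ≈ -0.22222)
m(b, p) = -2/9
N = 13706/3 (N = -66*(-2/9 - 69) = -66*(-623/9) = 13706/3 ≈ 4568.7)
-11900/(-3851) + N/(-32230) = -11900/(-3851) + (13706/3)/(-32230) = -11900*(-1/3851) + (13706/3)*(-1/32230) = 11900/3851 - 623/4395 = 49901327/16925145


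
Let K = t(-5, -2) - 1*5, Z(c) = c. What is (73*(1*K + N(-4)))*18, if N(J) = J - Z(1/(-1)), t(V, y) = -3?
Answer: -14454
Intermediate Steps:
N(J) = 1 + J (N(J) = J - 1/(-1) = J - 1*(-1) = J + 1 = 1 + J)
K = -8 (K = -3 - 1*5 = -3 - 5 = -8)
(73*(1*K + N(-4)))*18 = (73*(1*(-8) + (1 - 4)))*18 = (73*(-8 - 3))*18 = (73*(-11))*18 = -803*18 = -14454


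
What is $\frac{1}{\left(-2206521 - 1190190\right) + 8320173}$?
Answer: $\frac{1}{4923462} \approx 2.0311 \cdot 10^{-7}$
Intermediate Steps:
$\frac{1}{\left(-2206521 - 1190190\right) + 8320173} = \frac{1}{-3396711 + 8320173} = \frac{1}{4923462}$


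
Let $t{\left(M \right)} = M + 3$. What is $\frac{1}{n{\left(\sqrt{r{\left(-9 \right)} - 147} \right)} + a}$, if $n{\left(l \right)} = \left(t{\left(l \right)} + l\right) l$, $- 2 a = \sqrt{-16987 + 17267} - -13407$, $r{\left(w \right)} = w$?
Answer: $- \frac{2 i}{12 \sqrt{39} + 14031 i + 2 i \sqrt{70}} \approx -0.00014237 - 7.5948 \cdot 10^{-7} i$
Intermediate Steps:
$t{\left(M \right)} = 3 + M$
$a = - \frac{13407}{2} - \sqrt{70}$ ($a = - \frac{\sqrt{-16987 + 17267} - -13407}{2} = - \frac{\sqrt{280} + 13407}{2} = - \frac{2 \sqrt{70} + 13407}{2} = - \frac{13407 + 2 \sqrt{70}}{2} = - \frac{13407}{2} - \sqrt{70} \approx -6711.9$)
$n{\left(l \right)} = l \left(3 + 2 l\right)$ ($n{\left(l \right)} = \left(\left(3 + l\right) + l\right) l = \left(3 + 2 l\right) l = l \left(3 + 2 l\right)$)
$\frac{1}{n{\left(\sqrt{r{\left(-9 \right)} - 147} \right)} + a} = \frac{1}{\sqrt{-9 - 147} \left(3 + 2 \sqrt{-9 - 147}\right) - \left(\frac{13407}{2} + \sqrt{70}\right)} = \frac{1}{\sqrt{-156} \left(3 + 2 \sqrt{-156}\right) - \left(\frac{13407}{2} + \sqrt{70}\right)} = \frac{1}{2 i \sqrt{39} \left(3 + 2 \cdot 2 i \sqrt{39}\right) - \left(\frac{13407}{2} + \sqrt{70}\right)} = \frac{1}{2 i \sqrt{39} \left(3 + 4 i \sqrt{39}\right) - \left(\frac{13407}{2} + \sqrt{70}\right)} = \frac{1}{- \frac{13407}{2} - \sqrt{70} + 2 i \sqrt{39} \left(3 + 4 i \sqrt{39}\right)}$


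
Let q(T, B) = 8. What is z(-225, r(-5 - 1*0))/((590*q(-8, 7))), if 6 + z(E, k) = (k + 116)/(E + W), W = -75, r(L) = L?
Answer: -637/472000 ≈ -0.0013496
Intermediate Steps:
z(E, k) = -6 + (116 + k)/(-75 + E) (z(E, k) = -6 + (k + 116)/(E - 75) = -6 + (116 + k)/(-75 + E))
z(-225, r(-5 - 1*0))/((590*q(-8, 7))) = ((566 + (-5 - 1*0) - 6*(-225))/(-75 - 225))/((590*8)) = ((566 + (-5 + 0) + 1350)/(-300))/4720 = -(566 - 5 + 1350)/300*(1/4720) = -1/300*1911*(1/4720) = -637/100*1/4720 = -637/472000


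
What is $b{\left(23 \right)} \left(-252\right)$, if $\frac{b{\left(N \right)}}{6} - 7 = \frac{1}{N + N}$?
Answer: $- \frac{244188}{23} \approx -10617.0$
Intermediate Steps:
$b{\left(N \right)} = 42 + \frac{3}{N}$ ($b{\left(N \right)} = 42 + \frac{6}{N + N} = 42 + \frac{6}{2 N} = 42 + 6 \frac{1}{2 N} = 42 + \frac{3}{N}$)
$b{\left(23 \right)} \left(-252\right) = \left(42 + \frac{3}{23}\right) \left(-252\right) = \frac{969}{23} \left(-252\right) = - \frac{244188}{23}$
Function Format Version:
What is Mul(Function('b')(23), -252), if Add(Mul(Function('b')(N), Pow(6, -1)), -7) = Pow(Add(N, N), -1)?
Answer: Rational(-244188, 23) ≈ -10617.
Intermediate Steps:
Function('b')(N) = Add(42, Mul(3, Pow(N, -1))) (Function('b')(N) = Add(42, Mul(6, Pow(Add(N, N), -1))) = Add(42, Mul(6, Pow(Mul(2, N), -1))) = Add(42, Mul(6, Mul(Rational(1, 2), Pow(N, -1)))) = Add(42, Mul(3, Pow(N, -1))))
Mul(Function('b')(23), -252) = Mul(Add(42, Mul(3, Pow(23, -1))), -252) = Mul(Add(42, Mul(3, Rational(1, 23))), -252) = Mul(Add(42, Rational(3, 23)), -252) = Mul(Rational(969, 23), -252) = Rational(-244188, 23)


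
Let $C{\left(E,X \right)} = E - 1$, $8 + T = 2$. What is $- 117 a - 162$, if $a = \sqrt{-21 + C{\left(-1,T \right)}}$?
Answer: $-162 - 117 i \sqrt{23} \approx -162.0 - 561.11 i$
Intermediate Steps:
$T = -6$ ($T = -8 + 2 = -6$)
$C{\left(E,X \right)} = -1 + E$
$a = i \sqrt{23}$ ($a = \sqrt{-21 - 2} = \sqrt{-23} = i \sqrt{23} \approx 4.7958 i$)
$- 117 a - 162 = - 117 i \sqrt{23} - 162 = -162 - 117 i \sqrt{23}$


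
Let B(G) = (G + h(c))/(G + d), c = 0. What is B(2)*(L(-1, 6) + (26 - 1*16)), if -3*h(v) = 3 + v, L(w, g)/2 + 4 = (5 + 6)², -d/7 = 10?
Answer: -61/17 ≈ -3.5882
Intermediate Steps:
d = -70 (d = -7*10 = -70)
L(w, g) = 234 (L(w, g) = -8 + 2*(5 + 6)² = -8 + 2*11² = -8 + 2*121 = -8 + 242 = 234)
h(v) = -1 - v/3 (h(v) = -(3 + v)/3 = -1 - v/3)
B(G) = (-1 + G)/(-70 + G) (B(G) = (G + (-1 - ⅓*0))/(G - 70) = (G + (-1 + 0))/(-70 + G) = (G - 1)/(-70 + G) = (-1 + G)/(-70 + G))
B(2)*(L(-1, 6) + (26 - 1*16)) = ((-1 + 2)/(-70 + 2))*(234 + (26 - 1*16)) = (1/(-68))*(234 + (26 - 16)) = (-1/68*1)*(234 + 10) = -1/68*244 = -61/17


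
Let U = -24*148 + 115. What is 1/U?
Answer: -1/3437 ≈ -0.00029095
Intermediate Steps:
U = -3437 (U = -3552 + 115 = -3437)
1/U = 1/(-3437) = -1/3437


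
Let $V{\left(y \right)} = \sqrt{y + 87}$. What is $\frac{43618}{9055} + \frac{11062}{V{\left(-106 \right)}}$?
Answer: $\frac{43618}{9055} - \frac{11062 i \sqrt{19}}{19} \approx 4.817 - 2537.8 i$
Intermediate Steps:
$V{\left(y \right)} = \sqrt{87 + y}$
$\frac{43618}{9055} + \frac{11062}{V{\left(-106 \right)}} = \frac{43618}{9055} + \frac{11062}{\sqrt{87 - 106}} = 43618 \cdot \frac{1}{9055} + \frac{11062}{\sqrt{-19}} = \frac{43618}{9055} + \frac{11062}{i \sqrt{19}} = \frac{43618}{9055} + 11062 \left(- \frac{i \sqrt{19}}{19}\right) = \frac{43618}{9055} - \frac{11062 i \sqrt{19}}{19}$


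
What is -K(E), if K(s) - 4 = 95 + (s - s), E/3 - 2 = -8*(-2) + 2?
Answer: -99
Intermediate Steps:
E = 60 (E = 6 + 3*(-8*(-2) + 2) = 6 + 3*(16 + 2) = 6 + 3*18 = 6 + 54 = 60)
K(s) = 99 (K(s) = 4 + (95 + (s - s)) = 4 + (95 + 0) = 4 + 95 = 99)
-K(E) = -1*99 = -99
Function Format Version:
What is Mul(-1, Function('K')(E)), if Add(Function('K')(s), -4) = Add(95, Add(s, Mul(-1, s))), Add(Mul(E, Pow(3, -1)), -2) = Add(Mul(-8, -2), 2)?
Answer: -99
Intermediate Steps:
E = 60 (E = Add(6, Mul(3, Add(Mul(-8, -2), 2))) = Add(6, Mul(3, Add(16, 2))) = Add(6, Mul(3, 18)) = Add(6, 54) = 60)
Function('K')(s) = 99 (Function('K')(s) = Add(4, Add(95, Add(s, Mul(-1, s)))) = Add(4, Add(95, 0)) = Add(4, 95) = 99)
Mul(-1, Function('K')(E)) = Mul(-1, 99) = -99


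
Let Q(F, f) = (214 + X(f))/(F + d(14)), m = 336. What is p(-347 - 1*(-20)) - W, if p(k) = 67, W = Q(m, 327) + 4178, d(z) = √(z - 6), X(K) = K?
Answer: -58033043/14111 + 541*√2/56444 ≈ -4112.6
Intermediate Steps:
d(z) = √(-6 + z)
Q(F, f) = (214 + f)/(F + 2*√2) (Q(F, f) = (214 + f)/(F + √(-6 + 14)) = (214 + f)/(F + √8) = (214 + f)/(F + 2*√2))
W = 4178 + 541/(336 + 2*√2) (W = (214 + 327)/(336 + 2*√2) + 4178 = 541/(336 + 2*√2) + 4178 = 4178 + 541/(336 + 2*√2) ≈ 4179.6)
p(-347 - 1*(-20)) - W = 67 - (58978480/14111 - 541*√2/56444) = 67 + (-58978480/14111 + 541*√2/56444) = -58033043/14111 + 541*√2/56444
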